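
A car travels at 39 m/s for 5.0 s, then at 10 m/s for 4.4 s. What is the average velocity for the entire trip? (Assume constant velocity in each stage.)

d₁ = v₁t₁ = 39 × 5.0 = 195.0 m
d₂ = v₂t₂ = 10 × 4.4 = 44.0 m
d_total = 239.0 m, t_total = 9.4 s
v_avg = d_total/t_total = 239.0/9.4 = 25.43 m/s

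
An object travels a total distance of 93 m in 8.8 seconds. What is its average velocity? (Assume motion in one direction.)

v_avg = Δd / Δt = 93 / 8.8 = 10.57 m/s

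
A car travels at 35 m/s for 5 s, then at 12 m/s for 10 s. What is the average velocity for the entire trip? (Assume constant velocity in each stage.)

d₁ = v₁t₁ = 35 × 5 = 175 m
d₂ = v₂t₂ = 12 × 10 = 120 m
d_total = 295 m, t_total = 15 s
v_avg = d_total/t_total = 295/15 = 19.67 m/s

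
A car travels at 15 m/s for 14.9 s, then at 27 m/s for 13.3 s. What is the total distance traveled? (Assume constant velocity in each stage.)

d₁ = v₁t₁ = 15 × 14.9 = 223.5 m
d₂ = v₂t₂ = 27 × 13.3 = 359.1 m
d_total = 223.5 + 359.1 = 582.6 m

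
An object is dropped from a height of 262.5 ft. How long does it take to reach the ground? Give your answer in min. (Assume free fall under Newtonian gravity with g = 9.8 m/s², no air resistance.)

h = 262.5 ft × 0.3048 = 80.01 m
t = √(2h/g) = √(2 × 80.01 / 9.8) = 4.04086 s
t = 4.04086 s / 60.0 = 0.06735 min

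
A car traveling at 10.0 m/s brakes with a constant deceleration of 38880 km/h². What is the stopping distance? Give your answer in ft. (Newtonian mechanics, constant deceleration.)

a = 38880 km/h² × 7.716049382716049e-05 = 3.0 m/s²
d = v₀² / (2a) = 10.0² / (2 × 3.0) = 100.0 / 6.0 = 16.6667 m
d = 16.6667 m / 0.3048 = 54.68 ft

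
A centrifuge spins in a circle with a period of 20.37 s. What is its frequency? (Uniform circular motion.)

f = 1/T = 1/20.37 = 0.0491 Hz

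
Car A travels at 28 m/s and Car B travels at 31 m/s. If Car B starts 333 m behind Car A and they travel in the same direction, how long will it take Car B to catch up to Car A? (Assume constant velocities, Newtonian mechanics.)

Relative speed: v_rel = 31 - 28 = 3 m/s
Time to catch: t = d₀/v_rel = 333/3 = 111.0 s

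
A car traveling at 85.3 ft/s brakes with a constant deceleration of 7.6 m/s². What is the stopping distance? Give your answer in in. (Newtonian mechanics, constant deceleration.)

v₀ = 85.3 ft/s × 0.3048 = 25.9994 m/s
d = v₀² / (2a) = 25.9994² / (2 × 7.6) = 675.969 / 15.2 = 44.4716 m
d = 44.4716 m / 0.0254 = 1751 in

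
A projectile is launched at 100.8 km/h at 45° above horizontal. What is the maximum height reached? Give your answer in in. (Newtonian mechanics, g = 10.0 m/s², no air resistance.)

v₀ = 100.8 km/h × 0.2777777777777778 = 28.0 m/s
H = v₀² × sin²(θ) / (2g) = 28.0² × sin(45°)² / (2 × 10.0) = 784.0 × 0.5 / 20.0 = 19.6 m
H = 19.6 m / 0.0254 = 771.7 in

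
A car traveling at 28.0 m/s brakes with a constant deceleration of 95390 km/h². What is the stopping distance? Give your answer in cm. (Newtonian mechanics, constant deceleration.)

a = 95390 km/h² × 7.716049382716049e-05 = 7.36034 m/s²
d = v₀² / (2a) = 28.0² / (2 × 7.36034) = 784.0 / 14.7207 = 53.2583 m
d = 53.2583 m / 0.01 = 5326 cm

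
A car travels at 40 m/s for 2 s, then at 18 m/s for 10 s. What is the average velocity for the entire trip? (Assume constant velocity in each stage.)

d₁ = v₁t₁ = 40 × 2 = 80 m
d₂ = v₂t₂ = 18 × 10 = 180 m
d_total = 260 m, t_total = 12 s
v_avg = d_total/t_total = 260/12 = 21.67 m/s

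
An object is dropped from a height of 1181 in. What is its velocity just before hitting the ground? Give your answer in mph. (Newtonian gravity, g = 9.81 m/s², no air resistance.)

h = 1181 in × 0.0254 = 29.9974 m
v = √(2gh) = √(2 × 9.81 × 29.9974) = 24.26 m/s
v = 24.26 m/s / 0.44704 = 54.27 mph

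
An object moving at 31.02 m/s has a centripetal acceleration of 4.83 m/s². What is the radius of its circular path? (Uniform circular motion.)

r = v²/a_c = 31.02²/4.83 = 199.22 m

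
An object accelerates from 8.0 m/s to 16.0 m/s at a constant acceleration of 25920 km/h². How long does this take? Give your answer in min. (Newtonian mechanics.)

a = 25920 km/h² × 7.716049382716049e-05 = 2.0 m/s²
t = (v - v₀) / a = (16.0 - 8.0) / 2.0 = 4.0 s
t = 4.0 s / 60.0 = 0.06667 min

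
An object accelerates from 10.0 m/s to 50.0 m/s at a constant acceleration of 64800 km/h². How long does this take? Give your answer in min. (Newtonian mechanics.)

a = 64800 km/h² × 7.716049382716049e-05 = 5.0 m/s²
t = (v - v₀) / a = (50.0 - 10.0) / 5.0 = 8.0 s
t = 8.0 s / 60.0 = 0.1333 min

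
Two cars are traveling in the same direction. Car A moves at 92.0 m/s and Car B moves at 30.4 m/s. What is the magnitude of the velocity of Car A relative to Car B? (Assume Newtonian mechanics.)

v_rel = |v_A - v_B| = |92.0 - 30.4| = 61.6 m/s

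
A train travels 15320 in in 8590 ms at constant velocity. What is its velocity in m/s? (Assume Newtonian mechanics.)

d = 15320 in × 0.0254 = 389.128 m
t = 8590 ms × 0.001 = 8.59 s
v = d / t = 389.128 / 8.59 = 45.3 m/s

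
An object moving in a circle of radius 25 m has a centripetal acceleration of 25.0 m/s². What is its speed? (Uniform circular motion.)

v = √(a_c × r) = √(25.0 × 25) = 25.0 m/s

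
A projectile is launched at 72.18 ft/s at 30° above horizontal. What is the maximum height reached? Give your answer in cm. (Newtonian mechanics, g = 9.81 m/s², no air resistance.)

v₀ = 72.18 ft/s × 0.3048 = 22.0005 m/s
H = v₀² × sin²(θ) / (2g) = 22.0005² × sin(30°)² / (2 × 9.81) = 484.022 × 0.25 / 19.62 = 6.16746 m
H = 6.16746 m / 0.01 = 616.7 cm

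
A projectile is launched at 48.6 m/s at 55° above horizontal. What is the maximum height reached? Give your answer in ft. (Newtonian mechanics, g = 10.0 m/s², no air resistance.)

H = v₀² × sin²(θ) / (2g) = 48.6² × sin(55°)² / (2 × 10.0) = 2361.96 × 0.67101 / 20.0 = 79.2449 m
H = 79.2449 m / 0.3048 = 260.0 ft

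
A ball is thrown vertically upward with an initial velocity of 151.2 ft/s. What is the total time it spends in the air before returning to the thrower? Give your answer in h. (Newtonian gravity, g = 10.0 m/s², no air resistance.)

v₀ = 151.2 ft/s × 0.3048 = 46.0858 m/s
t_total = 2 × v₀ / g = 2 × 46.0858 / 10.0 = 9.21716 s
t_total = 9.21716 s / 3600.0 = 0.00256 h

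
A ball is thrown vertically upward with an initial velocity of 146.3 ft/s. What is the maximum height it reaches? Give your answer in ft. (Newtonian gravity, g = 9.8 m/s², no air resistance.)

v₀ = 146.3 ft/s × 0.3048 = 44.5922 m/s
h_max = v₀² / (2g) = 44.5922² / (2 × 9.8) = 1988.46 / 19.6 = 101.452 m
h_max = 101.452 m / 0.3048 = 332.8 ft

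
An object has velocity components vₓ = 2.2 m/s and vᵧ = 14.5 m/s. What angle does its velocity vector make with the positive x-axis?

θ = arctan(vᵧ/vₓ) = arctan(14.5/2.2) = 81.37°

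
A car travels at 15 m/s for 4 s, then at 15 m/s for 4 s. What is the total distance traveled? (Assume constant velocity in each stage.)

d₁ = v₁t₁ = 15 × 4 = 60 m
d₂ = v₂t₂ = 15 × 4 = 60 m
d_total = 60 + 60 = 120 m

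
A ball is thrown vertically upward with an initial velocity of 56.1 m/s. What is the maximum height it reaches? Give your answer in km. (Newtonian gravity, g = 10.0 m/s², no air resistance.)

h_max = v₀² / (2g) = 56.1² / (2 × 10.0) = 3147.21 / 20.0 = 157.361 m
h_max = 157.361 m / 1000.0 = 0.1574 km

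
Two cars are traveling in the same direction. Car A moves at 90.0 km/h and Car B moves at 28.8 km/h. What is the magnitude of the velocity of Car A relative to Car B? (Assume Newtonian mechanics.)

v_rel = |v_A - v_B| = |90.0 - 28.8| = 61.2 km/h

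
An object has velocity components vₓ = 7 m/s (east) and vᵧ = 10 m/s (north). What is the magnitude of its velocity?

|v| = √(vₓ² + vᵧ²) = √(7² + 10²) = √(149) = 12.21 m/s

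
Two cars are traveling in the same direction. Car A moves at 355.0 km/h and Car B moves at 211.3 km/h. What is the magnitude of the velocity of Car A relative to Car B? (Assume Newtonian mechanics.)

v_rel = |v_A - v_B| = |355.0 - 211.3| = 143.7 km/h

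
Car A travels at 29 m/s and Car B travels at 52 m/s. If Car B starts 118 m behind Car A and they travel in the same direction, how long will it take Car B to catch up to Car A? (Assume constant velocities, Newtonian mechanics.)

Relative speed: v_rel = 52 - 29 = 23 m/s
Time to catch: t = d₀/v_rel = 118/23 = 5.13 s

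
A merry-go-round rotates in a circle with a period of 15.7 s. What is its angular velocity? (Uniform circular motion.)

ω = 2π/T = 2π/15.7 = 0.4002 rad/s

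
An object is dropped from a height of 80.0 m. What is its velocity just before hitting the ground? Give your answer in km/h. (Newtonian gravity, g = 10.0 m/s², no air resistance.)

v = √(2gh) = √(2 × 10.0 × 80.0) = 40.0 m/s
v = 40.0 m/s / 0.2777777777777778 = 144.0 km/h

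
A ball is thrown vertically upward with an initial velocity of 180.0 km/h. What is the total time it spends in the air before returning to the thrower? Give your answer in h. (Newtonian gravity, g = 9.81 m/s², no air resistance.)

v₀ = 180.0 km/h × 0.2777777777777778 = 50.0 m/s
t_total = 2 × v₀ / g = 2 × 50.0 / 9.81 = 10.1937 s
t_total = 10.1937 s / 3600.0 = 0.002832 h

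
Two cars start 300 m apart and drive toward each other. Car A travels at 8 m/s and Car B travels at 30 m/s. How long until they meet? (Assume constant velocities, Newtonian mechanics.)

Combined speed: v_combined = 8 + 30 = 38 m/s
Time to meet: t = d/v_combined = 300/38 = 7.89 s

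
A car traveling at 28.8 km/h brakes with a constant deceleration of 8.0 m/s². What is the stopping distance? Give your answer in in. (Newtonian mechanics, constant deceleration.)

v₀ = 28.8 km/h × 0.2777777777777778 = 8.0 m/s
d = v₀² / (2a) = 8.0² / (2 × 8.0) = 64.0 / 16.0 = 4.0 m
d = 4.0 m / 0.0254 = 157.5 in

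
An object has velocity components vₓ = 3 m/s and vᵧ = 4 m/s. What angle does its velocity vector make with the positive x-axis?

θ = arctan(vᵧ/vₓ) = arctan(4/3) = 53.13°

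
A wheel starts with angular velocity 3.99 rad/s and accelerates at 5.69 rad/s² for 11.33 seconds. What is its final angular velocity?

ω = ω₀ + αt = 3.99 + 5.69 × 11.33 = 68.46 rad/s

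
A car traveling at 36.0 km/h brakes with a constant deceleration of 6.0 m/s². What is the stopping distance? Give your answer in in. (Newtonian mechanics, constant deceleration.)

v₀ = 36.0 km/h × 0.2777777777777778 = 10.0 m/s
d = v₀² / (2a) = 10.0² / (2 × 6.0) = 100.0 / 12.0 = 8.33333 m
d = 8.33333 m / 0.0254 = 328.1 in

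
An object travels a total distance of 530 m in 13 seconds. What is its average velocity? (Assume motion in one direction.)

v_avg = Δd / Δt = 530 / 13 = 40.77 m/s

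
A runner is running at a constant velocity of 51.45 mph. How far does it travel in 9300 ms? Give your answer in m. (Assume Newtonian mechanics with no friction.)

v = 51.45 mph × 0.44704 = 23.0002 m/s
t = 9300 ms × 0.001 = 9.3 s
d = v × t = 23.0002 × 9.3 = 213.9 m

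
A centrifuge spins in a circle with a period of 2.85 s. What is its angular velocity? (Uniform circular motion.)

ω = 2π/T = 2π/2.85 = 2.2046 rad/s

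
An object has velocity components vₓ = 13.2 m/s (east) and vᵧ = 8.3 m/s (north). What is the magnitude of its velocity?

|v| = √(vₓ² + vᵧ²) = √(13.2² + 8.3²) = √(243.13) = 15.59 m/s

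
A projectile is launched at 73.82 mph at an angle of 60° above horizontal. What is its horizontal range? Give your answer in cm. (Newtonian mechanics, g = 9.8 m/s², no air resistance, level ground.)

v₀ = 73.82 mph × 0.44704 = 33.0005 m/s
R = v₀² × sin(2θ) / g = 33.0005² × sin(2 × 60°) / 9.8 = 1089.03 × 0.866025 / 9.8 = 96.2375 m
R = 96.2375 m / 0.01 = 9624 cm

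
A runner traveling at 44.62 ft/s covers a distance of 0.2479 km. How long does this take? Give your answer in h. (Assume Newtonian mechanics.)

d = 0.2479 km × 1000.0 = 247.9 m
v = 44.62 ft/s × 0.3048 = 13.6002 m/s
t = d / v = 247.9 / 13.6002 = 18.2277 s
t = 18.2277 s / 3600.0 = 0.005063 h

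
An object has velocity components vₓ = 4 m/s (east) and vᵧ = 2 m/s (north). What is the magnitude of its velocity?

|v| = √(vₓ² + vᵧ²) = √(4² + 2²) = √(20) = 4.47 m/s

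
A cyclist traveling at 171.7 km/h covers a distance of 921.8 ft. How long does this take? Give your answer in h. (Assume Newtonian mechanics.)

d = 921.8 ft × 0.3048 = 280.965 m
v = 171.7 km/h × 0.2777777777777778 = 47.6944 m/s
t = d / v = 280.965 / 47.6944 = 5.89094 s
t = 5.89094 s / 3600.0 = 0.001636 h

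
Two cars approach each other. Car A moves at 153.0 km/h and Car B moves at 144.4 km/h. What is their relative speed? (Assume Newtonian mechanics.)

v_rel = v_A + v_B = 153.0 + 144.4 = 297.4 km/h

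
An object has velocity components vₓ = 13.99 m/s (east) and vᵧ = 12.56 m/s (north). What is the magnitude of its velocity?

|v| = √(vₓ² + vᵧ²) = √(13.99² + 12.56²) = √(353.4737) = 18.8 m/s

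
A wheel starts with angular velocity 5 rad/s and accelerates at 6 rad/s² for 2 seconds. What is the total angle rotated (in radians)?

θ = ω₀t + ½αt² = 5×2 + ½×6×2² = 22.0 rad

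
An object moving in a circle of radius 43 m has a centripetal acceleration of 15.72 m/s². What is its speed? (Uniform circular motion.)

v = √(a_c × r) = √(15.72 × 43) = 26.0 m/s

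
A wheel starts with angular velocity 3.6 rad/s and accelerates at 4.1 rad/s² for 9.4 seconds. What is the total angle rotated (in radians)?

θ = ω₀t + ½αt² = 3.6×9.4 + ½×4.1×9.4² = 214.98 rad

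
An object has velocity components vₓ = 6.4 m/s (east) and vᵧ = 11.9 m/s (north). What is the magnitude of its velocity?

|v| = √(vₓ² + vᵧ²) = √(6.4² + 11.9²) = √(182.57) = 13.51 m/s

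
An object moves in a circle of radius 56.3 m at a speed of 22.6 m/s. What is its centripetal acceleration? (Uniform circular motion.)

a_c = v²/r = 22.6²/56.3 = 510.76/56.3 = 9.07 m/s²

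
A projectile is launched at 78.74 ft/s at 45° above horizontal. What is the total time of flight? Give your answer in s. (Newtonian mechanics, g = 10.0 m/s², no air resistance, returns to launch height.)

v₀ = 78.74 ft/s × 0.3048 = 24.0 m/s
T = 2 × v₀ × sin(θ) / g = 2 × 24.0 × sin(45°) / 10.0 = 2 × 24.0 × 0.707107 / 10.0 = 3.394 s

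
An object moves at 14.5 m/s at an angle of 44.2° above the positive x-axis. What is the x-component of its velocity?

vₓ = v cos(θ) = 14.5 × cos(44.2°) = 10.4 m/s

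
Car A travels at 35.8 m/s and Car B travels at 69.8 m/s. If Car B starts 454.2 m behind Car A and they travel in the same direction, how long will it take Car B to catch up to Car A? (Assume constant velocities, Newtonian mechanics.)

Relative speed: v_rel = 69.8 - 35.8 = 34.0 m/s
Time to catch: t = d₀/v_rel = 454.2/34.0 = 13.36 s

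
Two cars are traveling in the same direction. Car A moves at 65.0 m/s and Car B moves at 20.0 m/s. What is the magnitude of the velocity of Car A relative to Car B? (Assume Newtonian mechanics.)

v_rel = |v_A - v_B| = |65.0 - 20.0| = 45.0 m/s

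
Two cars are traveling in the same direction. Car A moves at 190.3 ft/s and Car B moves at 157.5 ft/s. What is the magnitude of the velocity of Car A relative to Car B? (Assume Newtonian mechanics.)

v_rel = |v_A - v_B| = |190.3 - 157.5| = 32.8 ft/s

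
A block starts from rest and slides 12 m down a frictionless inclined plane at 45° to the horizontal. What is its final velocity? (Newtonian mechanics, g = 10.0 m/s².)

a = g sin(θ) = 10.0 × sin(45°) = 7.0711 m/s²
v = √(2ad) = √(2 × 7.0711 × 12) = 13.03 m/s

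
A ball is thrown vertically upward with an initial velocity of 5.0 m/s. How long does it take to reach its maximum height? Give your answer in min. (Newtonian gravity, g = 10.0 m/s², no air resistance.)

t_up = v₀ / g = 5.0 / 10.0 = 0.5 s
t_up = 0.5 s / 60.0 = 0.008333 min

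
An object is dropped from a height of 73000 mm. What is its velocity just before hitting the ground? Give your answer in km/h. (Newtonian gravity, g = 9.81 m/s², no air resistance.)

h = 73000 mm × 0.001 = 73.0 m
v = √(2gh) = √(2 × 9.81 × 73.0) = 37.8452 m/s
v = 37.8452 m/s / 0.2777777777777778 = 136.2 km/h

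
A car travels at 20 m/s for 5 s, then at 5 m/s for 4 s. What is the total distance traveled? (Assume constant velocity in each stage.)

d₁ = v₁t₁ = 20 × 5 = 100 m
d₂ = v₂t₂ = 5 × 4 = 20 m
d_total = 100 + 20 = 120 m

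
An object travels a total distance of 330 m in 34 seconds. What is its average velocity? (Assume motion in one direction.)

v_avg = Δd / Δt = 330 / 34 = 9.71 m/s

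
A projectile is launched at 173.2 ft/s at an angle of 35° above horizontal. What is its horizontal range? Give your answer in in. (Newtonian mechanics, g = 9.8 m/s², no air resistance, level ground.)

v₀ = 173.2 ft/s × 0.3048 = 52.7914 m/s
R = v₀² × sin(2θ) / g = 52.7914² × sin(2 × 35°) / 9.8 = 2786.93 × 0.939693 / 9.8 = 267.23 m
R = 267.23 m / 0.0254 = 10520 in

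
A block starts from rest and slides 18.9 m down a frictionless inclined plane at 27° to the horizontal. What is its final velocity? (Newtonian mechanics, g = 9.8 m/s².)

a = g sin(θ) = 9.8 × sin(27°) = 4.4491 m/s²
v = √(2ad) = √(2 × 4.4491 × 18.9) = 12.97 m/s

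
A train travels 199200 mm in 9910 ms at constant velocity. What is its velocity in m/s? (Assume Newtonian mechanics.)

d = 199200 mm × 0.001 = 199.2 m
t = 9910 ms × 0.001 = 9.91 s
v = d / t = 199.2 / 9.91 = 20.1 m/s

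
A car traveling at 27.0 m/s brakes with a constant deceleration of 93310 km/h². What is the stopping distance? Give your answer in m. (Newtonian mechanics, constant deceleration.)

a = 93310 km/h² × 7.716049382716049e-05 = 7.19985 m/s²
d = v₀² / (2a) = 27.0² / (2 × 7.19985) = 729.0 / 14.3997 = 50.63 m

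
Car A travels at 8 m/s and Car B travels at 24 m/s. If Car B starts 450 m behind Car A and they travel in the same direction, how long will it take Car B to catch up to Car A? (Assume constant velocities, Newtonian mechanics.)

Relative speed: v_rel = 24 - 8 = 16 m/s
Time to catch: t = d₀/v_rel = 450/16 = 28.12 s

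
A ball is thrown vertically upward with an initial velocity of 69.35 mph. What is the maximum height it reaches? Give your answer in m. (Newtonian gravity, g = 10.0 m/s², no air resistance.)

v₀ = 69.35 mph × 0.44704 = 31.0022 m/s
h_max = v₀² / (2g) = 31.0022² / (2 × 10.0) = 961.136 / 20.0 = 48.06 m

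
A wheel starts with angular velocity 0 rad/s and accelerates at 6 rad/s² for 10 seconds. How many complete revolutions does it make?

θ = ω₀t + ½αt² = 0×10 + ½×6×10² = 300.0 rad
Total revolutions = θ/(2π) = 300.0/(2π) = 47.75
Complete revolutions = ⌊47.75⌋ = 47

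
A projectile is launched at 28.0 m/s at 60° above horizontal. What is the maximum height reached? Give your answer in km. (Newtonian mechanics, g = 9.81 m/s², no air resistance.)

H = v₀² × sin²(θ) / (2g) = 28.0² × sin(60°)² / (2 × 9.81) = 784.0 × 0.75 / 19.62 = 29.9694 m
H = 29.9694 m / 1000.0 = 0.02997 km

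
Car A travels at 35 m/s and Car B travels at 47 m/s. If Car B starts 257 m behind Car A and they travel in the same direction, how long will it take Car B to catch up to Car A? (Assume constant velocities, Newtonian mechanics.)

Relative speed: v_rel = 47 - 35 = 12 m/s
Time to catch: t = d₀/v_rel = 257/12 = 21.42 s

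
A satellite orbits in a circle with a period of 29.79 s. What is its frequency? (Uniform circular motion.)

f = 1/T = 1/29.79 = 0.0336 Hz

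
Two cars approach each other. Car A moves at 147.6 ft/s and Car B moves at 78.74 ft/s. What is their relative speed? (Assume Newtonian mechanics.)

v_rel = v_A + v_B = 147.6 + 78.74 = 226.34 ft/s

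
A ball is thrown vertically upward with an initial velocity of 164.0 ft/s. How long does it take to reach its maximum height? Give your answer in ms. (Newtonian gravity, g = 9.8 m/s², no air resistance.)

v₀ = 164.0 ft/s × 0.3048 = 49.9872 m/s
t_up = v₀ / g = 49.9872 / 9.8 = 5.10073 s
t_up = 5.10073 s / 0.001 = 5101 ms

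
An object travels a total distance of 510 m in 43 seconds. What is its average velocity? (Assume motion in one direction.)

v_avg = Δd / Δt = 510 / 43 = 11.86 m/s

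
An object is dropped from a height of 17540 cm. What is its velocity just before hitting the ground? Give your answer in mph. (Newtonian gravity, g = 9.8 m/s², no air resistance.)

h = 17540 cm × 0.01 = 175.4 m
v = √(2gh) = √(2 × 9.8 × 175.4) = 58.6331 m/s
v = 58.6331 m/s / 0.44704 = 131.2 mph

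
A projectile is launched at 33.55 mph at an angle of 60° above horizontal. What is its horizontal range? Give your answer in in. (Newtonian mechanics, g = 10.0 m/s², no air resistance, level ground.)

v₀ = 33.55 mph × 0.44704 = 14.9982 m/s
R = v₀² × sin(2θ) / g = 14.9982² × sin(2 × 60°) / 10.0 = 224.946 × 0.866025 / 10.0 = 19.4809 m
R = 19.4809 m / 0.0254 = 767.0 in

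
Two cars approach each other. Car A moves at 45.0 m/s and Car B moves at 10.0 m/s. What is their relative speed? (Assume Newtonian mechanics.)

v_rel = v_A + v_B = 45.0 + 10.0 = 55.0 m/s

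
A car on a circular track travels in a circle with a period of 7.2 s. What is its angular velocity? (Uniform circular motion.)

ω = 2π/T = 2π/7.2 = 0.8727 rad/s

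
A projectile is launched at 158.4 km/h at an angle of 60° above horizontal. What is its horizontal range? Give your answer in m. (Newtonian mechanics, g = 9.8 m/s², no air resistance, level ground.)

v₀ = 158.4 km/h × 0.2777777777777778 = 44.0 m/s
R = v₀² × sin(2θ) / g = 44.0² × sin(2 × 60°) / 9.8 = 1936.0 × 0.866025 / 9.8 = 171.1 m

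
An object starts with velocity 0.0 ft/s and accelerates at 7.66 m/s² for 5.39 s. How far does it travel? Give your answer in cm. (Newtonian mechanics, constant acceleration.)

v₀ = 0.0 ft/s × 0.3048 = 0.0 m/s
d = v₀ × t + ½ × a × t² = 0.0 × 5.39 + 0.5 × 7.66 × 5.39² = 111.27 m
d = 111.27 m / 0.01 = 11130 cm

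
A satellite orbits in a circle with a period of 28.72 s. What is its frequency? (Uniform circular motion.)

f = 1/T = 1/28.72 = 0.0348 Hz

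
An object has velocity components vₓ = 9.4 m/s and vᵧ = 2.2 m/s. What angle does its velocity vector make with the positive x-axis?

θ = arctan(vᵧ/vₓ) = arctan(2.2/9.4) = 13.17°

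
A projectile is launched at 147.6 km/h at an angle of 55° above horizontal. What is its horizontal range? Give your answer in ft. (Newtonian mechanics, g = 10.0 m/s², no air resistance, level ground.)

v₀ = 147.6 km/h × 0.2777777777777778 = 41.0 m/s
R = v₀² × sin(2θ) / g = 41.0² × sin(2 × 55°) / 10.0 = 1681.0 × 0.939693 / 10.0 = 157.962 m
R = 157.962 m / 0.3048 = 518.2 ft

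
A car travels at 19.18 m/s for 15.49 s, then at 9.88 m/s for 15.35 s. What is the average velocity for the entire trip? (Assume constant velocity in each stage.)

d₁ = v₁t₁ = 19.18 × 15.49 = 297.0982 m
d₂ = v₂t₂ = 9.88 × 15.35 = 151.658 m
d_total = 448.7562 m, t_total = 30.84 s
v_avg = d_total/t_total = 448.7562/30.84 = 14.55 m/s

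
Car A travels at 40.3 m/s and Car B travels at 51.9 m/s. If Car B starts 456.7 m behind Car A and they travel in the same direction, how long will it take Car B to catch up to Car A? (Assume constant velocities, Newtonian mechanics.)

Relative speed: v_rel = 51.9 - 40.3 = 11.6 m/s
Time to catch: t = d₀/v_rel = 456.7/11.6 = 39.37 s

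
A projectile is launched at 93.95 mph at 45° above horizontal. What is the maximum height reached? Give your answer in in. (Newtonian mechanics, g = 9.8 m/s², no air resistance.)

v₀ = 93.95 mph × 0.44704 = 41.9994 m/s
H = v₀² × sin²(θ) / (2g) = 41.9994² × sin(45°)² / (2 × 9.8) = 1763.95 × 0.5 / 19.6 = 44.9987 m
H = 44.9987 m / 0.0254 = 1772 in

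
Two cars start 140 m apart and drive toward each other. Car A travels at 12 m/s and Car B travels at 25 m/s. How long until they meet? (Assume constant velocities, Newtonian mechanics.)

Combined speed: v_combined = 12 + 25 = 37 m/s
Time to meet: t = d/v_combined = 140/37 = 3.78 s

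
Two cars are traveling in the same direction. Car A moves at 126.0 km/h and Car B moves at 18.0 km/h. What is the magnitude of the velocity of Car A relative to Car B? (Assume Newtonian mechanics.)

v_rel = |v_A - v_B| = |126.0 - 18.0| = 108.0 km/h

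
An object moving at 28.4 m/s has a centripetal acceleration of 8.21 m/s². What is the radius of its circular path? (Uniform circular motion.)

r = v²/a_c = 28.4²/8.21 = 98.24 m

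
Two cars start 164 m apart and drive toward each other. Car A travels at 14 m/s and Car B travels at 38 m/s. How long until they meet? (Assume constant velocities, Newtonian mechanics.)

Combined speed: v_combined = 14 + 38 = 52 m/s
Time to meet: t = d/v_combined = 164/52 = 3.15 s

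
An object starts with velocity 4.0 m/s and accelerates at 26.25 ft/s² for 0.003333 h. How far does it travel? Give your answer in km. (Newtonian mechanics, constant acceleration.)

a = 26.25 ft/s² × 0.3048 = 8.001 m/s²
t = 0.003333 h × 3600.0 = 11.9988 s
d = v₀ × t + ½ × a × t² = 4.0 × 11.9988 + 0.5 × 8.001 × 11.9988² = 623.952 m
d = 623.952 m / 1000.0 = 0.624 km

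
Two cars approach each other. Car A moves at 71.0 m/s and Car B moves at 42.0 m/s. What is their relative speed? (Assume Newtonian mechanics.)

v_rel = v_A + v_B = 71.0 + 42.0 = 113.0 m/s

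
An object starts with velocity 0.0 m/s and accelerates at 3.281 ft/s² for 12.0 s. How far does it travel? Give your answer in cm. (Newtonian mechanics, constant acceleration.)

a = 3.281 ft/s² × 0.3048 = 1.00005 m/s²
d = v₀ × t + ½ × a × t² = 0.0 × 12.0 + 0.5 × 1.00005 × 12.0² = 72.0036 m
d = 72.0036 m / 0.01 = 7200 cm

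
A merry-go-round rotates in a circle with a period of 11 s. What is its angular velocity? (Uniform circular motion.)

ω = 2π/T = 2π/11 = 0.5712 rad/s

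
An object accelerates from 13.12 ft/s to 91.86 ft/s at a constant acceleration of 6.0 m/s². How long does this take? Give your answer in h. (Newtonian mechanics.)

v₀ = 13.12 ft/s × 0.3048 = 3.99898 m/s
v = 91.86 ft/s × 0.3048 = 27.9989 m/s
t = (v - v₀) / a = (27.9989 - 3.99898) / 6.0 = 3.99999 s
t = 3.99999 s / 3600.0 = 0.001111 h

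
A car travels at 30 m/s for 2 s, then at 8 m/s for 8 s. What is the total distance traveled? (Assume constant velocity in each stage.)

d₁ = v₁t₁ = 30 × 2 = 60 m
d₂ = v₂t₂ = 8 × 8 = 64 m
d_total = 60 + 64 = 124 m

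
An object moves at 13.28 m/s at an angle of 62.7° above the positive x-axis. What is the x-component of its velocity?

vₓ = v cos(θ) = 13.28 × cos(62.7°) = 6.09 m/s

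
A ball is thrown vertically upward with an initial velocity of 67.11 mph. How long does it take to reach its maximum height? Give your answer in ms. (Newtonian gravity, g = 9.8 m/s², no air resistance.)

v₀ = 67.11 mph × 0.44704 = 30.0009 m/s
t_up = v₀ / g = 30.0009 / 9.8 = 3.06132 s
t_up = 3.06132 s / 0.001 = 3061 ms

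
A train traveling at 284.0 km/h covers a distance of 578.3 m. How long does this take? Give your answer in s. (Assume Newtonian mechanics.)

v = 284.0 km/h × 0.2777777777777778 = 78.8889 m/s
t = d / v = 578.3 / 78.8889 = 7.331 s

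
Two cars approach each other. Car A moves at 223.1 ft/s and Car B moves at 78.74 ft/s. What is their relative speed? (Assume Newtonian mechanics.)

v_rel = v_A + v_B = 223.1 + 78.74 = 301.84 ft/s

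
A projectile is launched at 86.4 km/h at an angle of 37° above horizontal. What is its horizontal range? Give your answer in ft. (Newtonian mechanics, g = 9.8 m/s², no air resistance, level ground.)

v₀ = 86.4 km/h × 0.2777777777777778 = 24.0 m/s
R = v₀² × sin(2θ) / g = 24.0² × sin(2 × 37°) / 9.8 = 576.0 × 0.961262 / 9.8 = 56.4987 m
R = 56.4987 m / 0.3048 = 185.4 ft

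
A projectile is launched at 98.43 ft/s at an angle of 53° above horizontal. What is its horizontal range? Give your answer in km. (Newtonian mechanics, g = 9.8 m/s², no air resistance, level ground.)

v₀ = 98.43 ft/s × 0.3048 = 30.0015 m/s
R = v₀² × sin(2θ) / g = 30.0015² × sin(2 × 53°) / 9.8 = 900.09 × 0.961262 / 9.8 = 88.288 m
R = 88.288 m / 1000.0 = 0.08829 km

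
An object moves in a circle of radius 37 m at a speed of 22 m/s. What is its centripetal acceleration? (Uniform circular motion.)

a_c = v²/r = 22²/37 = 484/37 = 13.08 m/s²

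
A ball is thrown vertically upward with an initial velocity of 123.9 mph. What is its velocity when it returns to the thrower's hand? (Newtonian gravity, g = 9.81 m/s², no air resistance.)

By conservation of energy (no air resistance), the ball returns to the throw height with the same speed as launch, but directed downward.
|v_ground| = v₀ = 123.9 mph
v_ground = 123.9 mph (downward)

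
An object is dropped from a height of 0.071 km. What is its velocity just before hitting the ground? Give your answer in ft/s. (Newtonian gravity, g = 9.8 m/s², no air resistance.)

h = 0.071 km × 1000.0 = 71.0 m
v = √(2gh) = √(2 × 9.8 × 71.0) = 37.3042 m/s
v = 37.3042 m/s / 0.3048 = 122.4 ft/s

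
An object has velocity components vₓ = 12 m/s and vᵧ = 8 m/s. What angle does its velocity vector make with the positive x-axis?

θ = arctan(vᵧ/vₓ) = arctan(8/12) = 33.69°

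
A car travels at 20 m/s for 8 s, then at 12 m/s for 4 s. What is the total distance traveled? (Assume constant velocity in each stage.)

d₁ = v₁t₁ = 20 × 8 = 160 m
d₂ = v₂t₂ = 12 × 4 = 48 m
d_total = 160 + 48 = 208 m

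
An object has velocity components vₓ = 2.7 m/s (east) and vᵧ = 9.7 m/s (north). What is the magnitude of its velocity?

|v| = √(vₓ² + vᵧ²) = √(2.7² + 9.7²) = √(101.38) = 10.07 m/s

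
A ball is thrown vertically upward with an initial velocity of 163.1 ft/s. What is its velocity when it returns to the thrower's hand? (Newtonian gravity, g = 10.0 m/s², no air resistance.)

By conservation of energy (no air resistance), the ball returns to the throw height with the same speed as launch, but directed downward.
|v_ground| = v₀ = 163.1 ft/s
v_ground = 163.1 ft/s (downward)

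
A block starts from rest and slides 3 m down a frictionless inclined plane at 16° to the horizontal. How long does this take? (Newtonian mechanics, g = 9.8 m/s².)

a = g sin(θ) = 9.8 × sin(16°) = 2.7012 m/s²
t = √(2d/a) = √(2 × 3 / 2.7012) = 1.49 s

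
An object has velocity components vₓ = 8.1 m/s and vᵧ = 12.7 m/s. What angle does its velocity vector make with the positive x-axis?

θ = arctan(vᵧ/vₓ) = arctan(12.7/8.1) = 57.47°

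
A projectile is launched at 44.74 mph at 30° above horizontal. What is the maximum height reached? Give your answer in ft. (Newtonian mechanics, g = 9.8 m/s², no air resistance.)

v₀ = 44.74 mph × 0.44704 = 20.0006 m/s
H = v₀² × sin²(θ) / (2g) = 20.0006² × sin(30°)² / (2 × 9.8) = 400.024 × 0.25 / 19.6 = 5.10235 m
H = 5.10235 m / 0.3048 = 16.74 ft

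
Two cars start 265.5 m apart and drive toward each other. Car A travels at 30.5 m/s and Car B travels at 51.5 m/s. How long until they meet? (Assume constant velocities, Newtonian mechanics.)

Combined speed: v_combined = 30.5 + 51.5 = 82.0 m/s
Time to meet: t = d/v_combined = 265.5/82.0 = 3.24 s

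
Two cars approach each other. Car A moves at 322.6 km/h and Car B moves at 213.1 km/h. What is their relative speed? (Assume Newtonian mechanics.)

v_rel = v_A + v_B = 322.6 + 213.1 = 535.7 km/h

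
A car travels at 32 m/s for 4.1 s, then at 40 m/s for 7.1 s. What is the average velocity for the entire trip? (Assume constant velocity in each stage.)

d₁ = v₁t₁ = 32 × 4.1 = 131.2 m
d₂ = v₂t₂ = 40 × 7.1 = 284.0 m
d_total = 415.2 m, t_total = 11.2 s
v_avg = d_total/t_total = 415.2/11.2 = 37.07 m/s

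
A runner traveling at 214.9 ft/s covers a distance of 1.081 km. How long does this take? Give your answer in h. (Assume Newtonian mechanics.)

d = 1.081 km × 1000.0 = 1081.0 m
v = 214.9 ft/s × 0.3048 = 65.5015 m/s
t = d / v = 1081.0 / 65.5015 = 16.5034 s
t = 16.5034 s / 3600.0 = 0.004584 h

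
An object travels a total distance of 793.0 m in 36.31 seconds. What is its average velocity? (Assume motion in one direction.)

v_avg = Δd / Δt = 793.0 / 36.31 = 21.84 m/s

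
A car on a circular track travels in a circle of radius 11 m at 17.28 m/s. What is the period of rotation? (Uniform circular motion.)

T = 2πr/v = 2π×11/17.28 = 4.0 s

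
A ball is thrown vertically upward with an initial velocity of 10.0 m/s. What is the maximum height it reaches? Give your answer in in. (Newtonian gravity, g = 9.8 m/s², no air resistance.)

h_max = v₀² / (2g) = 10.0² / (2 × 9.8) = 100.0 / 19.6 = 5.10204 m
h_max = 5.10204 m / 0.0254 = 200.9 in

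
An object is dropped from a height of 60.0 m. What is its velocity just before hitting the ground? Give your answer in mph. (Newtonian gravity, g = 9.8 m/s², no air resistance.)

v = √(2gh) = √(2 × 9.8 × 60.0) = 34.2929 m/s
v = 34.2929 m/s / 0.44704 = 76.71 mph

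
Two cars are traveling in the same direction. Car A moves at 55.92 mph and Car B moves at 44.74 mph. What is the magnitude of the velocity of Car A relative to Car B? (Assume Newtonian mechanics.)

v_rel = |v_A - v_B| = |55.92 - 44.74| = 11.18 mph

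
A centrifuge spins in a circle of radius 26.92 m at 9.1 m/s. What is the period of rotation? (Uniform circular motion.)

T = 2πr/v = 2π×26.92/9.1 = 18.59 s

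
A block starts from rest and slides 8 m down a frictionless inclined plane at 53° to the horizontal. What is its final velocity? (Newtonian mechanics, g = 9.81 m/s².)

a = g sin(θ) = 9.81 × sin(53°) = 7.8346 m/s²
v = √(2ad) = √(2 × 7.8346 × 8) = 11.2 m/s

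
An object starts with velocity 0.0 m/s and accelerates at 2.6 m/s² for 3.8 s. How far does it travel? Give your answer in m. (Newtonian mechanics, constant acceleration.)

d = v₀ × t + ½ × a × t² = 0.0 × 3.8 + 0.5 × 2.6 × 3.8² = 18.77 m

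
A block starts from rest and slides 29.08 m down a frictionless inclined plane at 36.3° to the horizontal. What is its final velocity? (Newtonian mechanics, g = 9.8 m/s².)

a = g sin(θ) = 9.8 × sin(36.3°) = 5.8017 m/s²
v = √(2ad) = √(2 × 5.8017 × 29.08) = 18.37 m/s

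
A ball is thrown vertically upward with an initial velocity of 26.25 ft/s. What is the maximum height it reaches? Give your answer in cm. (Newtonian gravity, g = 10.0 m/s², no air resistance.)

v₀ = 26.25 ft/s × 0.3048 = 8.001 m/s
h_max = v₀² / (2g) = 8.001² / (2 × 10.0) = 64.016 / 20.0 = 3.2008 m
h_max = 3.2008 m / 0.01 = 320.1 cm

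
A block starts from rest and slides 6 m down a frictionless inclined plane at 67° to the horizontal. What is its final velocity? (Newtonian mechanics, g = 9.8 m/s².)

a = g sin(θ) = 9.8 × sin(67°) = 9.0209 m/s²
v = √(2ad) = √(2 × 9.0209 × 6) = 10.4 m/s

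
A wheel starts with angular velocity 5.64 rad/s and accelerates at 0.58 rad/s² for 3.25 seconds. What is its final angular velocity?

ω = ω₀ + αt = 5.64 + 0.58 × 3.25 = 7.52 rad/s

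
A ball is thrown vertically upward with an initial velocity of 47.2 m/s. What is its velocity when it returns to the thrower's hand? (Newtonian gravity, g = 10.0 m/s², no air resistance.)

By conservation of energy (no air resistance), the ball returns to the throw height with the same speed as launch, but directed downward.
|v_ground| = v₀ = 47.2 m/s
v_ground = 47.2 m/s (downward)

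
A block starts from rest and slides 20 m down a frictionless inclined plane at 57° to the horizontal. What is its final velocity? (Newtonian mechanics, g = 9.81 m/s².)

a = g sin(θ) = 9.81 × sin(57°) = 8.2274 m/s²
v = √(2ad) = √(2 × 8.2274 × 20) = 18.14 m/s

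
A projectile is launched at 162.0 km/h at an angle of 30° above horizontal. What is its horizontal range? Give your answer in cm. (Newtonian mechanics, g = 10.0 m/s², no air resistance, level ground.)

v₀ = 162.0 km/h × 0.2777777777777778 = 45.0 m/s
R = v₀² × sin(2θ) / g = 45.0² × sin(2 × 30°) / 10.0 = 2025.0 × 0.866025 / 10.0 = 175.37 m
R = 175.37 m / 0.01 = 17540 cm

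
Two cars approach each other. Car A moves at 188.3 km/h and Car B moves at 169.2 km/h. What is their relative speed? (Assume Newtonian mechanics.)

v_rel = v_A + v_B = 188.3 + 169.2 = 357.5 km/h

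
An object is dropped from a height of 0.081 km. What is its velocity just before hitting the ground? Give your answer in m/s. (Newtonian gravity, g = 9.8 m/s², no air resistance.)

h = 0.081 km × 1000.0 = 81.0 m
v = √(2gh) = √(2 × 9.8 × 81.0) = 39.84 m/s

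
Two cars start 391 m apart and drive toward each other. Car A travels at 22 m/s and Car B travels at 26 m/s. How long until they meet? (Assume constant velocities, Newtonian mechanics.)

Combined speed: v_combined = 22 + 26 = 48 m/s
Time to meet: t = d/v_combined = 391/48 = 8.15 s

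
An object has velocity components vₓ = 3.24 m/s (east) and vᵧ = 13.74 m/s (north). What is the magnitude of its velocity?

|v| = √(vₓ² + vᵧ²) = √(3.24² + 13.74²) = √(199.2852) = 14.12 m/s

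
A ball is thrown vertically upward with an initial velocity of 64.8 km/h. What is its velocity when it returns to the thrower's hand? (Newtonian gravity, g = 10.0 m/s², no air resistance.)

By conservation of energy (no air resistance), the ball returns to the throw height with the same speed as launch, but directed downward.
|v_ground| = v₀ = 64.8 km/h
v_ground = 64.8 km/h (downward)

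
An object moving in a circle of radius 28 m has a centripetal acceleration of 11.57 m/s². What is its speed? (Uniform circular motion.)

v = √(a_c × r) = √(11.57 × 28) = 18.0 m/s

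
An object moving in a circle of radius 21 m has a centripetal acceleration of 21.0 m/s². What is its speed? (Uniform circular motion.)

v = √(a_c × r) = √(21.0 × 21) = 21.0 m/s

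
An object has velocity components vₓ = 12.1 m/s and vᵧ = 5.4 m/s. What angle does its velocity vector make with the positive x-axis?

θ = arctan(vᵧ/vₓ) = arctan(5.4/12.1) = 24.05°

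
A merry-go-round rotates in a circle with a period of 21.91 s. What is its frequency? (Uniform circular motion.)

f = 1/T = 1/21.91 = 0.0456 Hz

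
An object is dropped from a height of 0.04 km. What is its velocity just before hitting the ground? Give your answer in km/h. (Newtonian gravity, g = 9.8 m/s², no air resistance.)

h = 0.04 km × 1000.0 = 40.0 m
v = √(2gh) = √(2 × 9.8 × 40.0) = 28.0 m/s
v = 28.0 m/s / 0.2777777777777778 = 100.8 km/h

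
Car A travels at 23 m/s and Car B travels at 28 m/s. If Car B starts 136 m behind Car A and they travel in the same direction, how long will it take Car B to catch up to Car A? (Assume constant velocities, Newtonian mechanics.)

Relative speed: v_rel = 28 - 23 = 5 m/s
Time to catch: t = d₀/v_rel = 136/5 = 27.2 s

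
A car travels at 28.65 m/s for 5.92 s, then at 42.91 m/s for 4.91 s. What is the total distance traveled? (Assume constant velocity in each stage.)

d₁ = v₁t₁ = 28.65 × 5.92 = 169.608 m
d₂ = v₂t₂ = 42.91 × 4.91 = 210.6881 m
d_total = 169.608 + 210.6881 = 380.3 m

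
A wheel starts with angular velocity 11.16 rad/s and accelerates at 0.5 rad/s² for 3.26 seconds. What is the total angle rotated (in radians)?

θ = ω₀t + ½αt² = 11.16×3.26 + ½×0.5×3.26² = 39.04 rad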